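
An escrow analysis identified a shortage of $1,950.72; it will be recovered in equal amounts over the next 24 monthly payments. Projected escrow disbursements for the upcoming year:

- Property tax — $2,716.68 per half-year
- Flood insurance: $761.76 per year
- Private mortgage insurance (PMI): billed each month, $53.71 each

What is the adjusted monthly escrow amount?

$651.25

Property tax = $2,716.68 × 2 = $5,433.36 per year
Flood insurance = $761.76 per year
Private mortgage insurance (PMI) = $53.71 × 12 = $644.52 per year
Combined annual = $6,839.64
Per month = $6,839.64 ÷ 12 = $569.97
Shortage spread = $1,950.72 ÷ 24 = $81.28/mo
Adjusted monthly = $569.97 + $81.28 = $651.25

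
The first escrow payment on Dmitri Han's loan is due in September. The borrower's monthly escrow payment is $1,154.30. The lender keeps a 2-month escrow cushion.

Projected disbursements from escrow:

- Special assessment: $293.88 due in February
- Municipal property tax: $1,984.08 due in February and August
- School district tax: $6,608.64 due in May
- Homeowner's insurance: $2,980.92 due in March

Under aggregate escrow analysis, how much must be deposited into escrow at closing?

$3,787.42

Cushion = 2 × $1,154.30 = $2,308.60
Trial balance (start $0, +$1,154.30 each month, − disbursements):
  Sep: +$1,154.30 → $1,154.30
  Oct: +$1,154.30 → $2,308.60
  Nov: +$1,154.30 → $3,462.90
  Dec: +$1,154.30 → $4,617.20
  Jan: +$1,154.30 → $5,771.50
  Feb: +$1,154.30 − $2,277.96 → $4,647.84
  Mar: +$1,154.30 − $2,980.92 → $2,821.22
  Apr: +$1,154.30 → $3,975.52
  May: +$1,154.30 − $6,608.64 → -$1,478.82
  Jun: +$1,154.30 → -$324.52
  Jul: +$1,154.30 → $829.78
  Aug: +$1,154.30 − $1,984.08 → $0.00
Lowest trial balance = -$1,478.82 (May)
Initial deposit = cushion − low point = $2,308.60 − (-$1,478.82) = $3,787.42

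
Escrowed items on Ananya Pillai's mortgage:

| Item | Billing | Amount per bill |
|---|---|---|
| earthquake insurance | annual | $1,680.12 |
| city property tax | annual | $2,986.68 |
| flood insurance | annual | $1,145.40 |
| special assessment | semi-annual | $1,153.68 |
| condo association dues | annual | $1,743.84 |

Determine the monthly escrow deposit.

$821.95

Earthquake insurance: $1,680.12 per year
City property tax: $2,986.68 per year
Flood insurance: $1,145.40 per year
Special assessment: $1,153.68 × 2 = $2,307.36 per year
Condo association dues: $1,743.84 per year
Total per year = $9,863.40
Monthly = $9,863.40 / 12 = $821.95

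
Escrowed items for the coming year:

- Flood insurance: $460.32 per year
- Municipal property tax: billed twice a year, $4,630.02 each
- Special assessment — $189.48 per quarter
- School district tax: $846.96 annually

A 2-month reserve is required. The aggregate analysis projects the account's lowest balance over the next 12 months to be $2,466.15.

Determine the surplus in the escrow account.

$578.61

Flood insurance — $460.32/yr
Municipal property tax — $4,630.02 × 2 = $9,260.04/yr
Special assessment — $189.48 × 4 = $757.92/yr
School district tax — $846.96/yr
Total per year = $460.32 + $9,260.04 + $757.92 + $846.96 = $11,325.24
Per month = $11,325.24 / 12 = $943.77
Required cushion = 2 × $943.77 = $1,887.54
Surplus = $2,466.15 − $1,887.54 = $578.61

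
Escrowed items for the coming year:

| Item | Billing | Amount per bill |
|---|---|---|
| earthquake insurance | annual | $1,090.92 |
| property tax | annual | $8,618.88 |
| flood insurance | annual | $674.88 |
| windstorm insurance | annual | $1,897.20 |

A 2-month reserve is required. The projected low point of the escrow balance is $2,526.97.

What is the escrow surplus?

$479.99

Earthquake insurance = $1,090.92/yr
Property tax = $8,618.88/yr
Flood insurance = $674.88/yr
Windstorm insurance = $1,897.20/yr
Yearly total = $12,281.88
Monthly escrow = $12,281.88 / 12 = $1,023.49
Cushion = 2 × $1,023.49 = $2,046.98
Excess over cushion: $2,526.97 − $2,046.98 = $479.99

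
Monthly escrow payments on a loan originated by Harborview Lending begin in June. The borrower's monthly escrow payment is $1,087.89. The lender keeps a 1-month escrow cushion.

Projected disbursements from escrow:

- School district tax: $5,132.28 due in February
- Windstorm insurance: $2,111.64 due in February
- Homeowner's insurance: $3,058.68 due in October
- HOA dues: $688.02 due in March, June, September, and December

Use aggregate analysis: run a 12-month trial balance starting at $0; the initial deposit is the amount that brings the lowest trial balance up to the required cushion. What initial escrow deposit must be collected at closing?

Cushion = 1 × $1,087.89 = $1,087.89
Trial balance (start $0, +$1,087.89 each month, − disbursements):
  Jun: +$1,087.89 − $688.02 → $399.87
  Jul: +$1,087.89 → $1,487.76
  Aug: +$1,087.89 → $2,575.65
  Sep: +$1,087.89 − $688.02 → $2,975.52
  Oct: +$1,087.89 − $3,058.68 → $1,004.73
  Nov: +$1,087.89 → $2,092.62
  Dec: +$1,087.89 − $688.02 → $2,492.49
  Jan: +$1,087.89 → $3,580.38
  Feb: +$1,087.89 − $7,243.92 → -$2,575.65
  Mar: +$1,087.89 − $688.02 → -$2,175.78
  Apr: +$1,087.89 → -$1,087.89
  May: +$1,087.89 → $0.00
Lowest trial balance = -$2,575.65 (Feb)
Initial deposit = cushion − low point = $1,087.89 − (-$2,575.65) = $3,663.54

$3,663.54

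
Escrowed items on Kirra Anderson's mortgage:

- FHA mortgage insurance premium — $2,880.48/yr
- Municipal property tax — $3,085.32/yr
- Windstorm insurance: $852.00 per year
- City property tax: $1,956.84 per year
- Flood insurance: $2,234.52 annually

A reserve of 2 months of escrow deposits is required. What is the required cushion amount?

$1,834.86

FHA mortgage insurance premium — $2,880.48/yr
Municipal property tax — $3,085.32/yr
Windstorm insurance — $852.00/yr
City property tax — $1,956.84/yr
Flood insurance — $2,234.52/yr
Annual escrow total = $11,009.16
Monthly escrow = $11,009.16 / 12 = $917.43
Reserve = 2 × $917.43 = $1,834.86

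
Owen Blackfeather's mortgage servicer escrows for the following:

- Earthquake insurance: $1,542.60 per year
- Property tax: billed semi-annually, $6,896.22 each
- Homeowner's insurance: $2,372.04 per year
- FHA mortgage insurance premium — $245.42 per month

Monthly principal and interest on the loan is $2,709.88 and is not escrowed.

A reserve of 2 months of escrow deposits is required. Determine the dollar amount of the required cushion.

Earthquake insurance = $1,542.60 per year
Property tax = $6,896.22 × 2 = $13,792.44 per year
Homeowner's insurance = $2,372.04 per year
FHA mortgage insurance premium = $245.42 × 12 = $2,945.04 per year
Yearly total = $20,652.12
Monthly escrow = $20,652.12 ÷ 12 = $1,721.01
Reserve = 2 × $1,721.01 = $3,442.02

$3,442.02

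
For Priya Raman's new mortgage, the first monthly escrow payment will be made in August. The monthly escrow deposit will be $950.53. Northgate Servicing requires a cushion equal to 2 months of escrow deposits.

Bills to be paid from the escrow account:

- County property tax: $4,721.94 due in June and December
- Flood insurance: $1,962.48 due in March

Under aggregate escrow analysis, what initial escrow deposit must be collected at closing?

Cushion = 2 × $950.53 = $1,901.06
Trial balance (start $0, +$950.53 each month, − disbursements):
  Aug: +$950.53 → $950.53
  Sep: +$950.53 → $1,901.06
  Oct: +$950.53 → $2,851.59
  Nov: +$950.53 → $3,802.12
  Dec: +$950.53 − $4,721.94 → $30.71
  Jan: +$950.53 → $981.24
  Feb: +$950.53 → $1,931.77
  Mar: +$950.53 − $1,962.48 → $919.82
  Apr: +$950.53 → $1,870.35
  May: +$950.53 → $2,820.88
  Jun: +$950.53 − $4,721.94 → -$950.53
  Jul: +$950.53 → $0.00
Lowest trial balance = -$950.53 (Jun)
Initial deposit = cushion − low point = $1,901.06 − (-$950.53) = $2,851.59

$2,851.59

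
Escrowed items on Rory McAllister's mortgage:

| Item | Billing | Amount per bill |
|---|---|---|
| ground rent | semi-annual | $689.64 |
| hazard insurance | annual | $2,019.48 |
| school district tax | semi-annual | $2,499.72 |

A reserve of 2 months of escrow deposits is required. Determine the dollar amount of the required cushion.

Ground rent = $689.64 × 2 = $1,379.28 annually
Hazard insurance = $2,019.48 annually
School district tax = $2,499.72 × 2 = $4,999.44 annually
Combined annual = $1,379.28 + $2,019.48 + $4,999.44 = $8,398.20
Base monthly escrow = $8,398.20 ÷ 12 = $699.85
Reserve = 2 × $699.85 = $1,399.70

$1,399.70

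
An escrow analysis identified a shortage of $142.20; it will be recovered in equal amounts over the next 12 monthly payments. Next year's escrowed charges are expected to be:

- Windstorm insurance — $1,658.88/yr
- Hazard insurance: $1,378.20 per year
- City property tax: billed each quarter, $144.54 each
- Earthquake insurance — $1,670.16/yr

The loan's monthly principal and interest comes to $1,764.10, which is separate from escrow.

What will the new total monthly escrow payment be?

$452.30

Windstorm insurance: $1,658.88
Hazard insurance: $1,378.20
City property tax: $144.54 × 4 = $578.16
Earthquake insurance: $1,670.16
Combined annual = $1,658.88 + $1,378.20 + $578.16 + $1,670.16 = $5,285.40
Per month = $5,285.40 ÷ 12 = $440.45
Shortage per month = $142.20 ÷ 12 = $11.85
Adjusted monthly = $440.45 + $11.85 = $452.30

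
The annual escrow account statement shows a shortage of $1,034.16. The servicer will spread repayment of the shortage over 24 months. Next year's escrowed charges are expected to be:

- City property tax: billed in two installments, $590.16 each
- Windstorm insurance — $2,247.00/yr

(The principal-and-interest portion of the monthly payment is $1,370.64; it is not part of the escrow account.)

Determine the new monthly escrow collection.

$328.70

City property tax = $590.16 × 2 = $1,180.32
Windstorm insurance = $2,247.00
Annual escrow total = $1,180.32 + $2,247.00 = $3,427.32
Base monthly escrow = $3,427.32 ÷ 12 = $285.61
Shortage per month = $1,034.16 ÷ 24 = $43.09
Adjusted monthly = $285.61 + $43.09 = $328.70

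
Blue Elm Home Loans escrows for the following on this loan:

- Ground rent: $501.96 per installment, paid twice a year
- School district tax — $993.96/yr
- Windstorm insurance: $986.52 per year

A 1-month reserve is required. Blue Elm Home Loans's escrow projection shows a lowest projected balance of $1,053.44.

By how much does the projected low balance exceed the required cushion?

Ground rent: $501.96 × 2 = $1,003.92 per year
School district tax: $993.96 per year
Windstorm insurance: $986.52 per year
Combined annual = $2,984.40
Base monthly escrow = $2,984.40 ÷ 12 = $248.70
Required reserve = 1 × $248.70 = $248.70
Excess over cushion: $1,053.44 − $248.70 = $804.74

$804.74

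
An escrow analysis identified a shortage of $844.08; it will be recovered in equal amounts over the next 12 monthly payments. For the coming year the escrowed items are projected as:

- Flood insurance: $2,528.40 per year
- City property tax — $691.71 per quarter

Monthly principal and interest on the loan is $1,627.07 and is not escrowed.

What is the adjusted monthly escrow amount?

Flood insurance = $2,528.40 annually
City property tax = $691.71 × 4 = $2,766.84 annually
Yearly total = $2,528.40 + $2,766.84 = $5,295.24
Base monthly escrow = $5,295.24 / 12 = $441.27
Shortage spread = $844.08 ÷ 12 = $70.34/mo
Adjusted monthly = $441.27 + $70.34 = $511.61

$511.61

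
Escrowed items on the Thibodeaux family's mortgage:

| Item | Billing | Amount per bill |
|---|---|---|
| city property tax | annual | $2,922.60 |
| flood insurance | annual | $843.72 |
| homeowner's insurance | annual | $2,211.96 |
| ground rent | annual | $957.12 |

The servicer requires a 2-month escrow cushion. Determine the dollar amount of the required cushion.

$1,155.90

City property tax: $2,922.60/yr
Flood insurance: $843.72/yr
Homeowner's insurance: $2,211.96/yr
Ground rent: $957.12/yr
Total per year = $6,935.40
Per month = $6,935.40 / 12 = $577.95
Reserve = 2 × $577.95 = $1,155.90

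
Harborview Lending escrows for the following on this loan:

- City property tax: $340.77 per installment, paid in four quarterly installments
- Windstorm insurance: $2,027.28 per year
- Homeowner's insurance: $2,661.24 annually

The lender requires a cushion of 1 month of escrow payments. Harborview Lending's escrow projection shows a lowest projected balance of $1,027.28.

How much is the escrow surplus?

City property tax: $340.77 × 4 = $1,363.08
Windstorm insurance: $2,027.28
Homeowner's insurance: $2,661.24
Total annual escrow = $6,051.60
Monthly = $6,051.60 / 12 = $504.30
Required reserve = 1 × $504.30 = $504.30
Surplus = $1,027.28 − $504.30 = $522.98

$522.98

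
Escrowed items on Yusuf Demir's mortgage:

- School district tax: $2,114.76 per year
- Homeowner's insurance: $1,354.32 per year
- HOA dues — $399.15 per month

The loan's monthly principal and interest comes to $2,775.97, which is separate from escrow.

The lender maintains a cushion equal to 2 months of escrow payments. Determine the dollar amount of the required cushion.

$1,376.48

School district tax — $2,114.76/yr
Homeowner's insurance — $1,354.32/yr
HOA dues — $399.15 × 12 = $4,789.80/yr
Annual escrow total = $8,258.88
Monthly = $8,258.88 / 12 = $688.24
Cushion = 2 × $688.24 = $1,376.48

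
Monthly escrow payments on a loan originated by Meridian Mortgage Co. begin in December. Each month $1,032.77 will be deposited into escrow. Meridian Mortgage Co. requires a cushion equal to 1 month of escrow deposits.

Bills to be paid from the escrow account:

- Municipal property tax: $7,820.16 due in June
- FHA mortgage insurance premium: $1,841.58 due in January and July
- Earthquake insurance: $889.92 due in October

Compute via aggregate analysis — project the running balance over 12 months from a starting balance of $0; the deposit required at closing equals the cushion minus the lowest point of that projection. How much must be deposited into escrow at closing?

Cushion = 1 × $1,032.77 = $1,032.77
Trial balance (start $0, +$1,032.77 each month, − disbursements):
  Dec: +$1,032.77 → $1,032.77
  Jan: +$1,032.77 − $1,841.58 → $223.96
  Feb: +$1,032.77 → $1,256.73
  Mar: +$1,032.77 → $2,289.50
  Apr: +$1,032.77 → $3,322.27
  May: +$1,032.77 → $4,355.04
  Jun: +$1,032.77 − $7,820.16 → -$2,432.35
  Jul: +$1,032.77 − $1,841.58 → -$3,241.16
  Aug: +$1,032.77 → -$2,208.39
  Sep: +$1,032.77 → -$1,175.62
  Oct: +$1,032.77 − $889.92 → -$1,032.77
  Nov: +$1,032.77 → $0.00
Lowest trial balance = -$3,241.16 (Jul)
Initial deposit = cushion − low point = $1,032.77 − (-$3,241.16) = $4,273.93

$4,273.93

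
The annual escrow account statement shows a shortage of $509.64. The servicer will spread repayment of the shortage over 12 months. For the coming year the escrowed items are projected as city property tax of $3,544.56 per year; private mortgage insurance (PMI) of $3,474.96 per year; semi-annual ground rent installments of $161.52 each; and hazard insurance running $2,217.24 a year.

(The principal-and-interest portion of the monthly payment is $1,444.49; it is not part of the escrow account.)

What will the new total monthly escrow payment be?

$839.12

City property tax = $3,544.56 per year
Private mortgage insurance (PMI) = $3,474.96 per year
Ground rent = $161.52 × 2 = $323.04 per year
Hazard insurance = $2,217.24 per year
Total per year = $3,544.56 + $3,474.96 + $323.04 + $2,217.24 = $9,559.80
Monthly = $9,559.80 ÷ 12 = $796.65
Monthly shortage recovery: $509.64 ÷ 12 = $42.47
New monthly escrow = $796.65 + $42.47 = $839.12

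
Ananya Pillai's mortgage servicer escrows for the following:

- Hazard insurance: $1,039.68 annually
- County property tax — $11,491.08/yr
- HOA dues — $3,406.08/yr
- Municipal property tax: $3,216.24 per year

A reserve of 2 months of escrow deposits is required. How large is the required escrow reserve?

Hazard insurance: $1,039.68/yr
County property tax: $11,491.08/yr
HOA dues: $3,406.08/yr
Municipal property tax: $3,216.24/yr
Total per year = $1,039.68 + $11,491.08 + $3,406.08 + $3,216.24 = $19,153.08
Per month = $19,153.08 / 12 = $1,596.09
Reserve = 2 × $1,596.09 = $3,192.18

$3,192.18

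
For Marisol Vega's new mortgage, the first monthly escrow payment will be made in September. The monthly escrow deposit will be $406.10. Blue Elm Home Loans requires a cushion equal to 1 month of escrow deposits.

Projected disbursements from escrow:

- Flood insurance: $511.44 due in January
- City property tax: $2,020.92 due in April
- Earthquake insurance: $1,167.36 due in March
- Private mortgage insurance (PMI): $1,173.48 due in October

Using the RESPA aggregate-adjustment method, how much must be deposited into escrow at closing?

Cushion = 1 × $406.10 = $406.10
Trial balance (start $0, +$406.10 each month, − disbursements):
  Sep: +$406.10 → $406.10
  Oct: +$406.10 − $1,173.48 → -$361.28
  Nov: +$406.10 → $44.82
  Dec: +$406.10 → $450.92
  Jan: +$406.10 − $511.44 → $345.58
  Feb: +$406.10 → $751.68
  Mar: +$406.10 − $1,167.36 → -$9.58
  Apr: +$406.10 − $2,020.92 → -$1,624.40
  May: +$406.10 → -$1,218.30
  Jun: +$406.10 → -$812.20
  Jul: +$406.10 → -$406.10
  Aug: +$406.10 → $0.00
Lowest trial balance = -$1,624.40 (Apr)
Initial deposit = cushion − low point = $406.10 − (-$1,624.40) = $2,030.50

$2,030.50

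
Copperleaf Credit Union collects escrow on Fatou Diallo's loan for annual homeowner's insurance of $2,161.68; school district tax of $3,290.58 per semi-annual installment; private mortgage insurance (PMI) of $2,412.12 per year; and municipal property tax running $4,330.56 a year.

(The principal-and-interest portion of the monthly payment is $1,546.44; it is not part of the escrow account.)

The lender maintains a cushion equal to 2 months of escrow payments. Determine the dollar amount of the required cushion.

Homeowner's insurance: $2,161.68
School district tax: $3,290.58 × 2 = $6,581.16
Private mortgage insurance (PMI): $2,412.12
Municipal property tax: $4,330.56
Total annual escrow = $2,161.68 + $6,581.16 + $2,412.12 + $4,330.56 = $15,485.52
Per month = $15,485.52 / 12 = $1,290.46
Cushion = 2 × $1,290.46 = $2,580.92

$2,580.92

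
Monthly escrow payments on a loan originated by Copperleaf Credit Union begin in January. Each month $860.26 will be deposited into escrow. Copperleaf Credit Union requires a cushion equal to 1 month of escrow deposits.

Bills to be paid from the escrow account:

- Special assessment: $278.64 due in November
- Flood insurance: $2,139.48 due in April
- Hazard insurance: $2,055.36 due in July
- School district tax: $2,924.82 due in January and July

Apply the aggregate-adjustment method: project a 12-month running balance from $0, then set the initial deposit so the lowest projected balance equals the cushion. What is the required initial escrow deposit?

$4,882.92

Cushion = 1 × $860.26 = $860.26
Trial balance (start $0, +$860.26 each month, − disbursements):
  Jan: +$860.26 − $2,924.82 → -$2,064.56
  Feb: +$860.26 → -$1,204.30
  Mar: +$860.26 → -$344.04
  Apr: +$860.26 − $2,139.48 → -$1,623.26
  May: +$860.26 → -$763.00
  Jun: +$860.26 → $97.26
  Jul: +$860.26 − $4,980.18 → -$4,022.66
  Aug: +$860.26 → -$3,162.40
  Sep: +$860.26 → -$2,302.14
  Oct: +$860.26 → -$1,441.88
  Nov: +$860.26 − $278.64 → -$860.26
  Dec: +$860.26 → $0.00
Lowest trial balance = -$4,022.66 (Jul)
Initial deposit = cushion − low point = $860.26 − (-$4,022.66) = $4,882.92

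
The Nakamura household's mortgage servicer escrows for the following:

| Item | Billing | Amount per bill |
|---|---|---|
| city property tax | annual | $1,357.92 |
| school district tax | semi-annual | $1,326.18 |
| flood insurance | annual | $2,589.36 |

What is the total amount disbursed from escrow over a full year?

City property tax — $1,357.92 per year
School district tax — $1,326.18 × 2 = $2,652.36 per year
Flood insurance — $2,589.36 per year
Yearly total = $6,599.64

$6,599.64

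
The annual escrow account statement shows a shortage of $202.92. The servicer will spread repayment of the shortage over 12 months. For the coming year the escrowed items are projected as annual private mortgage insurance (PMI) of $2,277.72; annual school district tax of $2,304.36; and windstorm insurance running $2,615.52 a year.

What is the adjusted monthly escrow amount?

Private mortgage insurance (PMI): $2,277.72/yr
School district tax: $2,304.36/yr
Windstorm insurance: $2,615.52/yr
Total annual escrow = $2,277.72 + $2,304.36 + $2,615.52 = $7,197.60
Per month = $7,197.60 ÷ 12 = $599.80
Shortage spread = $202.92 ÷ 12 = $16.91/mo
New monthly escrow = $599.80 + $16.91 = $616.71

$616.71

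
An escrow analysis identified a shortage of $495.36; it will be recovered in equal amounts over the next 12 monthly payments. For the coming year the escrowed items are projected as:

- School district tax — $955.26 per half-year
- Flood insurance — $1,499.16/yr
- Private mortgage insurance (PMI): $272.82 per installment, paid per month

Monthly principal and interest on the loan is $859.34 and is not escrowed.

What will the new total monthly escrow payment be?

$598.24

School district tax — $955.26 × 2 = $1,910.52/yr
Flood insurance — $1,499.16/yr
Private mortgage insurance (PMI) — $272.82 × 12 = $3,273.84/yr
Total per year = $1,910.52 + $1,499.16 + $3,273.84 = $6,683.52
Per month = $6,683.52 ÷ 12 = $556.96
Shortage spread = $495.36 / 12 = $41.28/mo
New monthly escrow = $556.96 + $41.28 = $598.24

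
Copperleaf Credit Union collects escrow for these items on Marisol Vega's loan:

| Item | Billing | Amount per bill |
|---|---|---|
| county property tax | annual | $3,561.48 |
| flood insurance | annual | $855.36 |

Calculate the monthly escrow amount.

County property tax: $3,561.48/yr
Flood insurance: $855.36/yr
Combined annual = $3,561.48 + $855.36 = $4,416.84
Base monthly escrow = $4,416.84 ÷ 12 = $368.07

$368.07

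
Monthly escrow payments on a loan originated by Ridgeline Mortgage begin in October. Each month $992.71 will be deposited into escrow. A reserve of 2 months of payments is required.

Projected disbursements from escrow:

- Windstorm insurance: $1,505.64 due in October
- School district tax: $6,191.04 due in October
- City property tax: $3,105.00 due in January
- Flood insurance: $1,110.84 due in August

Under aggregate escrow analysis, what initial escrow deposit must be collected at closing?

$8,816.26

Cushion = 2 × $992.71 = $1,985.42
Trial balance (start $0, +$992.71 each month, − disbursements):
  Oct: +$992.71 − $7,696.68 → -$6,703.97
  Nov: +$992.71 → -$5,711.26
  Dec: +$992.71 → -$4,718.55
  Jan: +$992.71 − $3,105.00 → -$6,830.84
  Feb: +$992.71 → -$5,838.13
  Mar: +$992.71 → -$4,845.42
  Apr: +$992.71 → -$3,852.71
  May: +$992.71 → -$2,860.00
  Jun: +$992.71 → -$1,867.29
  Jul: +$992.71 → -$874.58
  Aug: +$992.71 − $1,110.84 → -$992.71
  Sep: +$992.71 → $0.00
Lowest trial balance = -$6,830.84 (Jan)
Initial deposit = cushion − low point = $1,985.42 − (-$6,830.84) = $8,816.26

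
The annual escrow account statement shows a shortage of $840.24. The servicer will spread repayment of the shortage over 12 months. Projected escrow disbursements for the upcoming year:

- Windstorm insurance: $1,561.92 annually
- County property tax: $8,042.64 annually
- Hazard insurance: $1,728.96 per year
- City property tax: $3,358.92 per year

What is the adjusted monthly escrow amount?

Windstorm insurance: $1,561.92/yr
County property tax: $8,042.64/yr
Hazard insurance: $1,728.96/yr
City property tax: $3,358.92/yr
Total per year = $14,692.44
Base monthly escrow = $14,692.44 / 12 = $1,224.37
Shortage spread = $840.24 ÷ 12 = $70.02/mo
Adjusted monthly = $1,224.37 + $70.02 = $1,294.39

$1,294.39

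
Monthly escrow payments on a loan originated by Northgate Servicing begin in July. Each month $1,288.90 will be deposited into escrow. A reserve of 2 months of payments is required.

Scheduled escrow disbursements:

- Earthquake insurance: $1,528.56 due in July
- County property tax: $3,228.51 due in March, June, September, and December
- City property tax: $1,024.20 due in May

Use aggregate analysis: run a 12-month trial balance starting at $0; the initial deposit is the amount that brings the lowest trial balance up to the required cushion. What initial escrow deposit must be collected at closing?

$3,468.17

Cushion = 2 × $1,288.90 = $2,577.80
Trial balance (start $0, +$1,288.90 each month, − disbursements):
  Jul: +$1,288.90 − $1,528.56 → -$239.66
  Aug: +$1,288.90 → $1,049.24
  Sep: +$1,288.90 − $3,228.51 → -$890.37
  Oct: +$1,288.90 → $398.53
  Nov: +$1,288.90 → $1,687.43
  Dec: +$1,288.90 − $3,228.51 → -$252.18
  Jan: +$1,288.90 → $1,036.72
  Feb: +$1,288.90 → $2,325.62
  Mar: +$1,288.90 − $3,228.51 → $386.01
  Apr: +$1,288.90 → $1,674.91
  May: +$1,288.90 − $1,024.20 → $1,939.61
  Jun: +$1,288.90 − $3,228.51 → $0.00
Lowest trial balance = -$890.37 (Sep)
Initial deposit = cushion − low point = $2,577.80 − (-$890.37) = $3,468.17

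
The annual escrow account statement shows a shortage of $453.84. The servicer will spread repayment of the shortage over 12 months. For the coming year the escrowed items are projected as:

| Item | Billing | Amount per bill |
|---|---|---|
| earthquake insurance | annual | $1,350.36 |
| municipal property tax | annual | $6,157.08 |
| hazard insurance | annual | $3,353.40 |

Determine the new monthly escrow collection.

Earthquake insurance — $1,350.36 per year
Municipal property tax — $6,157.08 per year
Hazard insurance — $3,353.40 per year
Total per year = $1,350.36 + $6,157.08 + $3,353.40 = $10,860.84
Base monthly escrow = $10,860.84 / 12 = $905.07
Shortage spread = $453.84 ÷ 12 = $37.82/mo
New monthly escrow = $905.07 + $37.82 = $942.89

$942.89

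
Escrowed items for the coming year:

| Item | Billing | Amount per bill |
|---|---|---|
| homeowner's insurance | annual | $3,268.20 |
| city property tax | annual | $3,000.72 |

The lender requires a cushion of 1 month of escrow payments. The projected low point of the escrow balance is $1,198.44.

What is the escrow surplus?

Homeowner's insurance = $3,268.20 per year
City property tax = $3,000.72 per year
Total annual escrow = $6,268.92
Monthly = $6,268.92 ÷ 12 = $522.41
Required reserve = 1 × $522.41 = $522.41
Excess over cushion: $1,198.44 − $522.41 = $676.03

$676.03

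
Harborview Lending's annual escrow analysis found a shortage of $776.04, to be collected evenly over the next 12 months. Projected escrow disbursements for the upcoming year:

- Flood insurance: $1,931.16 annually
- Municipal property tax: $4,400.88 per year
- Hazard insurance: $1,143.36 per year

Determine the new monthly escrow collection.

Flood insurance = $1,931.16
Municipal property tax = $4,400.88
Hazard insurance = $1,143.36
Annual escrow total = $1,931.16 + $4,400.88 + $1,143.36 = $7,475.40
Per month = $7,475.40 / 12 = $622.95
Shortage spread = $776.04 ÷ 12 = $64.67/mo
Adjusted monthly = $622.95 + $64.67 = $687.62

$687.62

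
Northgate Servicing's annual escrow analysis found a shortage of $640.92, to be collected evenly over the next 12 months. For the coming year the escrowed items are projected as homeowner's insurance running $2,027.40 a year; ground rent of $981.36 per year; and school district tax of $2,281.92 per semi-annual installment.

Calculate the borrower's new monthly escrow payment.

Homeowner's insurance: $2,027.40 annually
Ground rent: $981.36 annually
School district tax: $2,281.92 × 2 = $4,563.84 annually
Yearly total = $2,027.40 + $981.36 + $4,563.84 = $7,572.60
Monthly = $7,572.60 ÷ 12 = $631.05
Shortage spread = $640.92 / 12 = $53.41/mo
New monthly escrow = $631.05 + $53.41 = $684.46

$684.46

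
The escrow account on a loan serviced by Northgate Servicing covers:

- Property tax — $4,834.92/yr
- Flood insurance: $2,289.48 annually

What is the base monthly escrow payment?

Property tax: $4,834.92
Flood insurance: $2,289.48
Total per year = $7,124.40
Per month = $7,124.40 ÷ 12 = $593.70

$593.70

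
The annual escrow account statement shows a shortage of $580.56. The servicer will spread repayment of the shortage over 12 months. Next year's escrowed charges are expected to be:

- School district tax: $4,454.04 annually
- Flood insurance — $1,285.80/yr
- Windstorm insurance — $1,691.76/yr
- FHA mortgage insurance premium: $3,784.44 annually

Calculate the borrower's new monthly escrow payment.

$983.05

School district tax = $4,454.04 annually
Flood insurance = $1,285.80 annually
Windstorm insurance = $1,691.76 annually
FHA mortgage insurance premium = $3,784.44 annually
Annual escrow total = $11,216.04
Monthly = $11,216.04 ÷ 12 = $934.67
Shortage spread = $580.56 / 12 = $48.38/mo
New monthly escrow = $934.67 + $48.38 = $983.05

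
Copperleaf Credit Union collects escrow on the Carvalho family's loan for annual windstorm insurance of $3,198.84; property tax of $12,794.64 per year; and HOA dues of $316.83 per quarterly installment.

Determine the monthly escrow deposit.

$1,438.40

Windstorm insurance = $3,198.84/yr
Property tax = $12,794.64/yr
HOA dues = $316.83 × 4 = $1,267.32/yr
Total annual escrow = $3,198.84 + $12,794.64 + $1,267.32 = $17,260.80
Base monthly escrow = $17,260.80 ÷ 12 = $1,438.40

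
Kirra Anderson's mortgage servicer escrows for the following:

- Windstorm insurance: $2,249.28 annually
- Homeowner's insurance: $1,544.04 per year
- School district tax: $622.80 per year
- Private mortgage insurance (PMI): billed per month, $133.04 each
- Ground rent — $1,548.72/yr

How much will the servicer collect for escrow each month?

$630.11

Windstorm insurance — $2,249.28/yr
Homeowner's insurance — $1,544.04/yr
School district tax — $622.80/yr
Private mortgage insurance (PMI) — $133.04 × 12 = $1,596.48/yr
Ground rent — $1,548.72/yr
Yearly total = $2,249.28 + $1,544.04 + $622.80 + $1,596.48 + $1,548.72 = $7,561.32
Monthly escrow = $7,561.32 ÷ 12 = $630.11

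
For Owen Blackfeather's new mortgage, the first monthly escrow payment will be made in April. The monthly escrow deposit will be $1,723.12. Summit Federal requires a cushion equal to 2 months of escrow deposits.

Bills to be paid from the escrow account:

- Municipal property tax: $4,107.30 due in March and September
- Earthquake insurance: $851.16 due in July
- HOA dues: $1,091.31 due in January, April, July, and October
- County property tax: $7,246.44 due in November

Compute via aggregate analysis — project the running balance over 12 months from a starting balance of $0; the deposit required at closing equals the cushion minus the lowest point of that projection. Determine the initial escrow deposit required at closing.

Cushion = 2 × $1,723.12 = $3,446.24
Trial balance (start $0, +$1,723.12 each month, − disbursements):
  Apr: +$1,723.12 − $1,091.31 → $631.81
  May: +$1,723.12 → $2,354.93
  Jun: +$1,723.12 → $4,078.05
  Jul: +$1,723.12 − $1,942.47 → $3,858.70
  Aug: +$1,723.12 → $5,581.82
  Sep: +$1,723.12 − $4,107.30 → $3,197.64
  Oct: +$1,723.12 − $1,091.31 → $3,829.45
  Nov: +$1,723.12 − $7,246.44 → -$1,693.87
  Dec: +$1,723.12 → $29.25
  Jan: +$1,723.12 − $1,091.31 → $661.06
  Feb: +$1,723.12 → $2,384.18
  Mar: +$1,723.12 − $4,107.30 → $0.00
Lowest trial balance = -$1,693.87 (Nov)
Initial deposit = cushion − low point = $3,446.24 − (-$1,693.87) = $5,140.11

$5,140.11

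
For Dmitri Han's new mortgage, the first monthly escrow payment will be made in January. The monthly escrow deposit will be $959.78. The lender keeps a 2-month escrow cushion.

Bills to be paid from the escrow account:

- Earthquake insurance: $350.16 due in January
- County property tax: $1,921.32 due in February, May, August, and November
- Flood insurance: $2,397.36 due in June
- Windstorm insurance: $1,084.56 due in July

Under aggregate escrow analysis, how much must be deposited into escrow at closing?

Cushion = 2 × $959.78 = $1,919.56
Trial balance (start $0, +$959.78 each month, − disbursements):
  Jan: +$959.78 − $350.16 → $609.62
  Feb: +$959.78 − $1,921.32 → -$351.92
  Mar: +$959.78 → $607.86
  Apr: +$959.78 → $1,567.64
  May: +$959.78 − $1,921.32 → $606.10
  Jun: +$959.78 − $2,397.36 → -$831.48
  Jul: +$959.78 − $1,084.56 → -$956.26
  Aug: +$959.78 − $1,921.32 → -$1,917.80
  Sep: +$959.78 → -$958.02
  Oct: +$959.78 → $1.76
  Nov: +$959.78 − $1,921.32 → -$959.78
  Dec: +$959.78 → $0.00
Lowest trial balance = -$1,917.80 (Aug)
Initial deposit = cushion − low point = $1,919.56 − (-$1,917.80) = $3,837.36

$3,837.36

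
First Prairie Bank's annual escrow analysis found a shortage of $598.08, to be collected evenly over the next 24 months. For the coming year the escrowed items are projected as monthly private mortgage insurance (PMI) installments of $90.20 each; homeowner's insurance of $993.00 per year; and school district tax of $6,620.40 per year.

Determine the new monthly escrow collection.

Private mortgage insurance (PMI): $90.20 × 12 = $1,082.40/yr
Homeowner's insurance: $993.00/yr
School district tax: $6,620.40/yr
Yearly total = $1,082.40 + $993.00 + $6,620.40 = $8,695.80
Base monthly escrow = $8,695.80 ÷ 12 = $724.65
Shortage spread = $598.08 ÷ 24 = $24.92/mo
Adjusted monthly = $724.65 + $24.92 = $749.57

$749.57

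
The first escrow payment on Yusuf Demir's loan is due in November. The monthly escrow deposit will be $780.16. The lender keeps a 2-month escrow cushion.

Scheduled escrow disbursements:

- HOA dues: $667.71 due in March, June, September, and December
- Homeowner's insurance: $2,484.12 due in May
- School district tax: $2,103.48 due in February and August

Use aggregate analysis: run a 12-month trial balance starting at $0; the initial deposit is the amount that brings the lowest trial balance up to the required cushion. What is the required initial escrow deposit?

$2,452.93

Cushion = 2 × $780.16 = $1,560.32
Trial balance (start $0, +$780.16 each month, − disbursements):
  Nov: +$780.16 → $780.16
  Dec: +$780.16 − $667.71 → $892.61
  Jan: +$780.16 → $1,672.77
  Feb: +$780.16 − $2,103.48 → $349.45
  Mar: +$780.16 − $667.71 → $461.90
  Apr: +$780.16 → $1,242.06
  May: +$780.16 − $2,484.12 → -$461.90
  Jun: +$780.16 − $667.71 → -$349.45
  Jul: +$780.16 → $430.71
  Aug: +$780.16 − $2,103.48 → -$892.61
  Sep: +$780.16 − $667.71 → -$780.16
  Oct: +$780.16 → $0.00
Lowest trial balance = -$892.61 (Aug)
Initial deposit = cushion − low point = $1,560.32 − (-$892.61) = $2,452.93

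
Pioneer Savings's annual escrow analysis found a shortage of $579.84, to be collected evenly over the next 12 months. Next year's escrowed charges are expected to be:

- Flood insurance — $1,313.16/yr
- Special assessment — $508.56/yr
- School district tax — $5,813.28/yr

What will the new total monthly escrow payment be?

Flood insurance — $1,313.16 annually
Special assessment — $508.56 annually
School district tax — $5,813.28 annually
Combined annual = $1,313.16 + $508.56 + $5,813.28 = $7,635.00
Monthly = $7,635.00 ÷ 12 = $636.25
Shortage per month = $579.84 ÷ 12 = $48.32
Adjusted monthly = $636.25 + $48.32 = $684.57

$684.57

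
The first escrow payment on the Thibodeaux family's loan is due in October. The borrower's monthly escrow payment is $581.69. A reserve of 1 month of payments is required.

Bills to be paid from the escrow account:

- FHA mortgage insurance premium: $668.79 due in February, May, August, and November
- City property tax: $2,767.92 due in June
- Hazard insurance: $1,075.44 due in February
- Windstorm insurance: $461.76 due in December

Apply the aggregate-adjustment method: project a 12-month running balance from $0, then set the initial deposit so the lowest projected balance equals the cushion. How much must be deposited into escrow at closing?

Cushion = 1 × $581.69 = $581.69
Trial balance (start $0, +$581.69 each month, − disbursements):
  Oct: +$581.69 → $581.69
  Nov: +$581.69 − $668.79 → $494.59
  Dec: +$581.69 − $461.76 → $614.52
  Jan: +$581.69 → $1,196.21
  Feb: +$581.69 − $1,744.23 → $33.67
  Mar: +$581.69 → $615.36
  Apr: +$581.69 → $1,197.05
  May: +$581.69 − $668.79 → $1,109.95
  Jun: +$581.69 − $2,767.92 → -$1,076.28
  Jul: +$581.69 → -$494.59
  Aug: +$581.69 − $668.79 → -$581.69
  Sep: +$581.69 → $0.00
Lowest trial balance = -$1,076.28 (Jun)
Initial deposit = cushion − low point = $581.69 − (-$1,076.28) = $1,657.97

$1,657.97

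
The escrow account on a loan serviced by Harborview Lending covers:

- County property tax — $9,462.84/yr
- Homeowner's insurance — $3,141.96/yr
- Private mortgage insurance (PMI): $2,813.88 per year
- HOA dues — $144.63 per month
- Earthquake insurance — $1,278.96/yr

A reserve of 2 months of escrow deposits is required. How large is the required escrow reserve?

$3,072.20

County property tax = $9,462.84
Homeowner's insurance = $3,141.96
Private mortgage insurance (PMI) = $2,813.88
HOA dues = $144.63 × 12 = $1,735.56
Earthquake insurance = $1,278.96
Combined annual = $18,433.20
Monthly escrow = $18,433.20 ÷ 12 = $1,536.10
Reserve = 2 × $1,536.10 = $3,072.20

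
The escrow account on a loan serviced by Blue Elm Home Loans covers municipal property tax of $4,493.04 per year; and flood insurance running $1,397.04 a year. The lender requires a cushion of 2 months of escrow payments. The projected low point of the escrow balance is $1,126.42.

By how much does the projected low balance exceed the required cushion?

Municipal property tax: $4,493.04
Flood insurance: $1,397.04
Annual escrow total = $5,890.08
Monthly escrow = $5,890.08 / 12 = $490.84
Required reserve = 2 × $490.84 = $981.68
Excess over cushion: $1,126.42 − $981.68 = $144.74

$144.74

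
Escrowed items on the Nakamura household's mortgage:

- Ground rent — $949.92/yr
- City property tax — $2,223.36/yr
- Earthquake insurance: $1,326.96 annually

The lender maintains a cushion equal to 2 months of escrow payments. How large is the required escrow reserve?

Ground rent = $949.92 annually
City property tax = $2,223.36 annually
Earthquake insurance = $1,326.96 annually
Yearly total = $949.92 + $2,223.36 + $1,326.96 = $4,500.24
Base monthly escrow = $4,500.24 ÷ 12 = $375.02
Cushion = 2 × $375.02 = $750.04

$750.04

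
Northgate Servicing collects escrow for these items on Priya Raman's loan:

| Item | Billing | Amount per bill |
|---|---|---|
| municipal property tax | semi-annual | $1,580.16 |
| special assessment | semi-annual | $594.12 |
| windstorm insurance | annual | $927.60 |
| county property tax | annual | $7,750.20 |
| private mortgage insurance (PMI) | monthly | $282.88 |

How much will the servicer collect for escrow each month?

$1,368.41

Municipal property tax: $1,580.16 × 2 = $3,160.32 per year
Special assessment: $594.12 × 2 = $1,188.24 per year
Windstorm insurance: $927.60 per year
County property tax: $7,750.20 per year
Private mortgage insurance (PMI): $282.88 × 12 = $3,394.56 per year
Yearly total = $3,160.32 + $1,188.24 + $927.60 + $7,750.20 + $3,394.56 = $16,420.92
Per month = $16,420.92 ÷ 12 = $1,368.41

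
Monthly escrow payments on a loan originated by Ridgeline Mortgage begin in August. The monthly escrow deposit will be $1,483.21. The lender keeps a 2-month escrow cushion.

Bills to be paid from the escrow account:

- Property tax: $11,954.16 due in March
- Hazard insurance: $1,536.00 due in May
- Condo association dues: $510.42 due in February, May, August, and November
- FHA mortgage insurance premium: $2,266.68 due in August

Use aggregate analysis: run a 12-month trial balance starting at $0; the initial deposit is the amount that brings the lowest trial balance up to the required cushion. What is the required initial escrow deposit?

$6,852.84

Cushion = 2 × $1,483.21 = $2,966.42
Trial balance (start $0, +$1,483.21 each month, − disbursements):
  Aug: +$1,483.21 − $2,777.10 → -$1,293.89
  Sep: +$1,483.21 → $189.32
  Oct: +$1,483.21 → $1,672.53
  Nov: +$1,483.21 − $510.42 → $2,645.32
  Dec: +$1,483.21 → $4,128.53
  Jan: +$1,483.21 → $5,611.74
  Feb: +$1,483.21 − $510.42 → $6,584.53
  Mar: +$1,483.21 − $11,954.16 → -$3,886.42
  Apr: +$1,483.21 → -$2,403.21
  May: +$1,483.21 − $2,046.42 → -$2,966.42
  Jun: +$1,483.21 → -$1,483.21
  Jul: +$1,483.21 → $0.00
Lowest trial balance = -$3,886.42 (Mar)
Initial deposit = cushion − low point = $2,966.42 − (-$3,886.42) = $6,852.84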